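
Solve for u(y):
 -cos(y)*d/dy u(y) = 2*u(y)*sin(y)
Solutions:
 u(y) = C1*cos(y)^2


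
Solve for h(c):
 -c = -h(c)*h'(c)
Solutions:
 h(c) = -sqrt(C1 + c^2)
 h(c) = sqrt(C1 + c^2)


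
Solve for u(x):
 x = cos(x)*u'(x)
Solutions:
 u(x) = C1 + Integral(x/cos(x), x)


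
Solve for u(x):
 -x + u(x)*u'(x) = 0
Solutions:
 u(x) = -sqrt(C1 + x^2)
 u(x) = sqrt(C1 + x^2)


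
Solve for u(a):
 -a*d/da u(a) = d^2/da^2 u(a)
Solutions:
 u(a) = C1 + C2*erf(sqrt(2)*a/2)


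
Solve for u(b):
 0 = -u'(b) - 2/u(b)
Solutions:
 u(b) = -sqrt(C1 - 4*b)
 u(b) = sqrt(C1 - 4*b)


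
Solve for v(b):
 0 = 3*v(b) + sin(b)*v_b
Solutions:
 v(b) = C1*(cos(b) + 1)^(3/2)/(cos(b) - 1)^(3/2)


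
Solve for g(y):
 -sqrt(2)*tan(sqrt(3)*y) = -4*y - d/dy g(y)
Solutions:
 g(y) = C1 - 2*y^2 - sqrt(6)*log(cos(sqrt(3)*y))/3


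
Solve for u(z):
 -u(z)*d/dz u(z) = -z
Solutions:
 u(z) = -sqrt(C1 + z^2)
 u(z) = sqrt(C1 + z^2)


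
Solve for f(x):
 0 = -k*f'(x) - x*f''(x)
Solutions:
 f(x) = C1 + x^(1 - re(k))*(C2*sin(log(x)*Abs(im(k))) + C3*cos(log(x)*im(k)))


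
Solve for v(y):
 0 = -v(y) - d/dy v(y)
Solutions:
 v(y) = C1*exp(-y)


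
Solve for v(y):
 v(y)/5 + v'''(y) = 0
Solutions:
 v(y) = C3*exp(-5^(2/3)*y/5) + (C1*sin(sqrt(3)*5^(2/3)*y/10) + C2*cos(sqrt(3)*5^(2/3)*y/10))*exp(5^(2/3)*y/10)


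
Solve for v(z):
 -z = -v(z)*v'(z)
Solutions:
 v(z) = -sqrt(C1 + z^2)
 v(z) = sqrt(C1 + z^2)


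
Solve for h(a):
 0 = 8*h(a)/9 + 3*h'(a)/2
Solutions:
 h(a) = C1*exp(-16*a/27)


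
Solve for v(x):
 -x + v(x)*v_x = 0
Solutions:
 v(x) = -sqrt(C1 + x^2)
 v(x) = sqrt(C1 + x^2)


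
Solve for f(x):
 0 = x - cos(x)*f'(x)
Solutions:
 f(x) = C1 + Integral(x/cos(x), x)


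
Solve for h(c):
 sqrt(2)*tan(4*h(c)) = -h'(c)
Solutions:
 h(c) = -asin(C1*exp(-4*sqrt(2)*c))/4 + pi/4
 h(c) = asin(C1*exp(-4*sqrt(2)*c))/4


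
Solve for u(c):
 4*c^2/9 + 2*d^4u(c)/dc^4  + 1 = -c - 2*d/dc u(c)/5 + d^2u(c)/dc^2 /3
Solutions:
 u(c) = C1 + C2*exp(c*(5*20^(1/3)/(sqrt(2866) + 54)^(1/3) + 50^(1/3)*(sqrt(2866) + 54)^(1/3))/60)*sin(sqrt(3)*c*(-50^(1/3)*(sqrt(2866) + 54)^(1/3) + 5*20^(1/3)/(sqrt(2866) + 54)^(1/3))/60) + C3*exp(c*(5*20^(1/3)/(sqrt(2866) + 54)^(1/3) + 50^(1/3)*(sqrt(2866) + 54)^(1/3))/60)*cos(sqrt(3)*c*(-50^(1/3)*(sqrt(2866) + 54)^(1/3) + 5*20^(1/3)/(sqrt(2866) + 54)^(1/3))/60) + C4*exp(-c*(5*20^(1/3)/(sqrt(2866) + 54)^(1/3) + 50^(1/3)*(sqrt(2866) + 54)^(1/3))/30) - 10*c^3/27 - 235*c^2/108 - 1985*c/324


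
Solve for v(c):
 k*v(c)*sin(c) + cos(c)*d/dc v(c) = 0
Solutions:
 v(c) = C1*exp(k*log(cos(c)))


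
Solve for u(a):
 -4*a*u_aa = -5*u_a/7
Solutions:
 u(a) = C1 + C2*a^(33/28)


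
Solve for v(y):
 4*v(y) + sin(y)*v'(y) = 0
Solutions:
 v(y) = C1*(cos(y)^2 + 2*cos(y) + 1)/(cos(y)^2 - 2*cos(y) + 1)


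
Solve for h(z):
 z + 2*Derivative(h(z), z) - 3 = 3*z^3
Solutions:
 h(z) = C1 + 3*z^4/8 - z^2/4 + 3*z/2


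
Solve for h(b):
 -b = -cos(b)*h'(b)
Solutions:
 h(b) = C1 + Integral(b/cos(b), b)


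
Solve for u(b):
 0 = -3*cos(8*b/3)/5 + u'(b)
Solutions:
 u(b) = C1 + 9*sin(8*b/3)/40


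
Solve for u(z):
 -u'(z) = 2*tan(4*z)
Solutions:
 u(z) = C1 + log(cos(4*z))/2


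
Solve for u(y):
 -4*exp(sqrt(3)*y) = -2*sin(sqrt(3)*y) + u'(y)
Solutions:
 u(y) = C1 - 4*sqrt(3)*exp(sqrt(3)*y)/3 - 2*sqrt(3)*cos(sqrt(3)*y)/3


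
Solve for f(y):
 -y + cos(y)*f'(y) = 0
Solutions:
 f(y) = C1 + Integral(y/cos(y), y)


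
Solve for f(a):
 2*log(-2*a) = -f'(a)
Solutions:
 f(a) = C1 - 2*a*log(-a) + 2*a*(1 - log(2))


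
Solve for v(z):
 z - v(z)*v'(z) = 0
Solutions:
 v(z) = -sqrt(C1 + z^2)
 v(z) = sqrt(C1 + z^2)


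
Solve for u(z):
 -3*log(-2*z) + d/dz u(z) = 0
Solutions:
 u(z) = C1 + 3*z*log(-z) + 3*z*(-1 + log(2))


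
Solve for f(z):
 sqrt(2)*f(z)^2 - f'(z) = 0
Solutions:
 f(z) = -1/(C1 + sqrt(2)*z)


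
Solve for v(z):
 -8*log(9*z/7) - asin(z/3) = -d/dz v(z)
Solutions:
 v(z) = C1 + 8*z*log(z) + z*asin(z/3) - 8*z*log(7) - 8*z + 16*z*log(3) + sqrt(9 - z^2)


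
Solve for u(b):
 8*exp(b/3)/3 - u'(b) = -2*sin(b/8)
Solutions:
 u(b) = C1 + 8*exp(b/3) - 16*cos(b/8)


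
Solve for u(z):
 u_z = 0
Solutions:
 u(z) = C1


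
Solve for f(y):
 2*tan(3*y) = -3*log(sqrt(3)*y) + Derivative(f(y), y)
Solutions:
 f(y) = C1 + 3*y*log(y) - 3*y + 3*y*log(3)/2 - 2*log(cos(3*y))/3


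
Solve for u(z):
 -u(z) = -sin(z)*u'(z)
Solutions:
 u(z) = C1*sqrt(cos(z) - 1)/sqrt(cos(z) + 1)


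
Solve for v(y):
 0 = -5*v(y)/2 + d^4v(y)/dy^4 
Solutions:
 v(y) = C1*exp(-2^(3/4)*5^(1/4)*y/2) + C2*exp(2^(3/4)*5^(1/4)*y/2) + C3*sin(2^(3/4)*5^(1/4)*y/2) + C4*cos(2^(3/4)*5^(1/4)*y/2)


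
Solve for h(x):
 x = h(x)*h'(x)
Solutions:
 h(x) = -sqrt(C1 + x^2)
 h(x) = sqrt(C1 + x^2)


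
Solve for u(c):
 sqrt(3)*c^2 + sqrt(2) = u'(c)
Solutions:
 u(c) = C1 + sqrt(3)*c^3/3 + sqrt(2)*c


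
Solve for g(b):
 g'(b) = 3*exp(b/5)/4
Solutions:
 g(b) = C1 + 15*exp(b/5)/4


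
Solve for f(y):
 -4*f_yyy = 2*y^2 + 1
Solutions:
 f(y) = C1 + C2*y + C3*y^2 - y^5/120 - y^3/24


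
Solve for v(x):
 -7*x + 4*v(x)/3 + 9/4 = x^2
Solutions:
 v(x) = 3*x^2/4 + 21*x/4 - 27/16


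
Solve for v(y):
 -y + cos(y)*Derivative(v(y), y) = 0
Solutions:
 v(y) = C1 + Integral(y/cos(y), y)


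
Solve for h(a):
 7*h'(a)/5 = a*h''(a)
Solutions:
 h(a) = C1 + C2*a^(12/5)


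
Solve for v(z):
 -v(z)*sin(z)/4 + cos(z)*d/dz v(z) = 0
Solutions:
 v(z) = C1/cos(z)^(1/4)


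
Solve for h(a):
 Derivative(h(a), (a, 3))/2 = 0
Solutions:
 h(a) = C1 + C2*a + C3*a^2


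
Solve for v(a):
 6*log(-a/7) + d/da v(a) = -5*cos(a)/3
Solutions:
 v(a) = C1 - 6*a*log(-a) + 6*a + 6*a*log(7) - 5*sin(a)/3


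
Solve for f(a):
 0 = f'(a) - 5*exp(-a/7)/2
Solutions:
 f(a) = C1 - 35*exp(-a/7)/2


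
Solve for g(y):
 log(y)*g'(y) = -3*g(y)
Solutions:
 g(y) = C1*exp(-3*li(y))


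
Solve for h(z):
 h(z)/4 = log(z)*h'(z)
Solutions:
 h(z) = C1*exp(li(z)/4)


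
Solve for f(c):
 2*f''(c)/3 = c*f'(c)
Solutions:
 f(c) = C1 + C2*erfi(sqrt(3)*c/2)


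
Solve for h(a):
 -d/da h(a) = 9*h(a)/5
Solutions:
 h(a) = C1*exp(-9*a/5)


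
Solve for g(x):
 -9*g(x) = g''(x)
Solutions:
 g(x) = C1*sin(3*x) + C2*cos(3*x)


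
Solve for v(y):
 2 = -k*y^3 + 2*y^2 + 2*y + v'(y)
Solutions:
 v(y) = C1 + k*y^4/4 - 2*y^3/3 - y^2 + 2*y


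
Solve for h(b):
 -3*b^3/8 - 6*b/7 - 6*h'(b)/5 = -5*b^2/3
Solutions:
 h(b) = C1 - 5*b^4/64 + 25*b^3/54 - 5*b^2/14


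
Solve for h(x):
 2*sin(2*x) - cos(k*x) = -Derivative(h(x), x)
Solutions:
 h(x) = C1 + cos(2*x) + sin(k*x)/k


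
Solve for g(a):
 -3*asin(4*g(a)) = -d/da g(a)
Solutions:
 Integral(1/asin(4*_y), (_y, g(a))) = C1 + 3*a


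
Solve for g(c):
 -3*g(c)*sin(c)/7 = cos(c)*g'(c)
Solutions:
 g(c) = C1*cos(c)^(3/7)


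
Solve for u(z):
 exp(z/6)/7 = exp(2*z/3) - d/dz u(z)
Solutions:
 u(z) = C1 - 6*exp(z/6)/7 + 3*exp(2*z/3)/2


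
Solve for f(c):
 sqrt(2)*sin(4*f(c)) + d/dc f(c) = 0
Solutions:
 f(c) = -acos((-C1 - exp(8*sqrt(2)*c))/(C1 - exp(8*sqrt(2)*c)))/4 + pi/2
 f(c) = acos((-C1 - exp(8*sqrt(2)*c))/(C1 - exp(8*sqrt(2)*c)))/4


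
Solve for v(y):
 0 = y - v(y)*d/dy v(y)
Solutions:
 v(y) = -sqrt(C1 + y^2)
 v(y) = sqrt(C1 + y^2)


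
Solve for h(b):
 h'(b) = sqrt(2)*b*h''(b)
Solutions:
 h(b) = C1 + C2*b^(sqrt(2)/2 + 1)


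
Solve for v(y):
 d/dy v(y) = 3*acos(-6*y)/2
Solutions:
 v(y) = C1 + 3*y*acos(-6*y)/2 + sqrt(1 - 36*y^2)/4


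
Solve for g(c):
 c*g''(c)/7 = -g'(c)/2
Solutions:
 g(c) = C1 + C2/c^(5/2)


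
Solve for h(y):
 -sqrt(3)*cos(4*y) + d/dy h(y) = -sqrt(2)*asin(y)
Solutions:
 h(y) = C1 - sqrt(2)*(y*asin(y) + sqrt(1 - y^2)) + sqrt(3)*sin(4*y)/4


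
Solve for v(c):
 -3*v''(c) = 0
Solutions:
 v(c) = C1 + C2*c


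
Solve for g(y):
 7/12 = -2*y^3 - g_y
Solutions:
 g(y) = C1 - y^4/2 - 7*y/12


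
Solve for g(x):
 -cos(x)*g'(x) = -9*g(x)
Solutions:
 g(x) = C1*sqrt(sin(x) + 1)*(sin(x)^4 + 4*sin(x)^3 + 6*sin(x)^2 + 4*sin(x) + 1)/(sqrt(sin(x) - 1)*(sin(x)^4 - 4*sin(x)^3 + 6*sin(x)^2 - 4*sin(x) + 1))


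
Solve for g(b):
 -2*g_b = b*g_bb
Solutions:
 g(b) = C1 + C2/b


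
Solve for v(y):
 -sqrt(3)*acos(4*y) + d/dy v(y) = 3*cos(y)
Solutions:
 v(y) = C1 + sqrt(3)*(y*acos(4*y) - sqrt(1 - 16*y^2)/4) + 3*sin(y)


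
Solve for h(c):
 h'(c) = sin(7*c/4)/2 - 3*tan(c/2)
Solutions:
 h(c) = C1 + 6*log(cos(c/2)) - 2*cos(7*c/4)/7


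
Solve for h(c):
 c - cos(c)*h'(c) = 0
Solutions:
 h(c) = C1 + Integral(c/cos(c), c)


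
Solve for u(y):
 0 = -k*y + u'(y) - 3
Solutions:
 u(y) = C1 + k*y^2/2 + 3*y


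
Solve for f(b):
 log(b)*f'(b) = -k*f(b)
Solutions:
 f(b) = C1*exp(-k*li(b))


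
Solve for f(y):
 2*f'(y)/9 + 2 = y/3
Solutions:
 f(y) = C1 + 3*y^2/4 - 9*y


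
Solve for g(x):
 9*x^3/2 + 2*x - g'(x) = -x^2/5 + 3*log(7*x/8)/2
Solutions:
 g(x) = C1 + 9*x^4/8 + x^3/15 + x^2 - 3*x*log(x)/2 - 2*x*log(7) + x*log(14)/2 + 3*x/2 + 4*x*log(2)


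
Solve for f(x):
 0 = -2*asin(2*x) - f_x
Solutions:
 f(x) = C1 - 2*x*asin(2*x) - sqrt(1 - 4*x^2)


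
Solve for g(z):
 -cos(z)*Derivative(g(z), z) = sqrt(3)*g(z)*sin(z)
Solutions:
 g(z) = C1*cos(z)^(sqrt(3))


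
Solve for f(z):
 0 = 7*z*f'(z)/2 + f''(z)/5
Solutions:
 f(z) = C1 + C2*erf(sqrt(35)*z/2)


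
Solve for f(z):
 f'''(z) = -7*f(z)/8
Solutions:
 f(z) = C3*exp(-7^(1/3)*z/2) + (C1*sin(sqrt(3)*7^(1/3)*z/4) + C2*cos(sqrt(3)*7^(1/3)*z/4))*exp(7^(1/3)*z/4)


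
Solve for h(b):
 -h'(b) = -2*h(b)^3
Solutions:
 h(b) = -sqrt(2)*sqrt(-1/(C1 + 2*b))/2
 h(b) = sqrt(2)*sqrt(-1/(C1 + 2*b))/2


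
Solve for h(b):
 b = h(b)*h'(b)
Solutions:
 h(b) = -sqrt(C1 + b^2)
 h(b) = sqrt(C1 + b^2)


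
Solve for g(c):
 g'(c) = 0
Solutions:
 g(c) = C1


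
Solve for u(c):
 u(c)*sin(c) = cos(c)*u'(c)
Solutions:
 u(c) = C1/cos(c)


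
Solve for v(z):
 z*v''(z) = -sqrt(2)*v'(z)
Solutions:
 v(z) = C1 + C2*z^(1 - sqrt(2))


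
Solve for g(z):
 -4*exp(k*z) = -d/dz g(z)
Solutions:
 g(z) = C1 + 4*exp(k*z)/k


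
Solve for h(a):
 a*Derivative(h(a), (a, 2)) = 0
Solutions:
 h(a) = C1 + C2*a


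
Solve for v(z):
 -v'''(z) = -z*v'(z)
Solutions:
 v(z) = C1 + Integral(C2*airyai(z) + C3*airybi(z), z)


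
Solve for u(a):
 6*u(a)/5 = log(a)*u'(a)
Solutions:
 u(a) = C1*exp(6*li(a)/5)


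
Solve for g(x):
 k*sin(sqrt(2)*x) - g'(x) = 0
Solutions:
 g(x) = C1 - sqrt(2)*k*cos(sqrt(2)*x)/2


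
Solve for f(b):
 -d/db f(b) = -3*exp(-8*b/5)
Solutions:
 f(b) = C1 - 15*exp(-8*b/5)/8


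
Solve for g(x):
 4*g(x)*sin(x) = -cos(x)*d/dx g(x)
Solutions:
 g(x) = C1*cos(x)^4


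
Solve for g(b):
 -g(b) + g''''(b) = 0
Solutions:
 g(b) = C1*exp(-b) + C2*exp(b) + C3*sin(b) + C4*cos(b)


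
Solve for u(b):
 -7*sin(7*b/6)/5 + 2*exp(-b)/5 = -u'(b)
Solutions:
 u(b) = C1 - 6*cos(7*b/6)/5 + 2*exp(-b)/5


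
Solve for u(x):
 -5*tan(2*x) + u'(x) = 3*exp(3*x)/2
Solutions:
 u(x) = C1 + exp(3*x)/2 - 5*log(cos(2*x))/2


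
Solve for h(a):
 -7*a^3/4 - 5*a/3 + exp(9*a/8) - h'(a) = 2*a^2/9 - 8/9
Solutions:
 h(a) = C1 - 7*a^4/16 - 2*a^3/27 - 5*a^2/6 + 8*a/9 + 8*exp(9*a/8)/9


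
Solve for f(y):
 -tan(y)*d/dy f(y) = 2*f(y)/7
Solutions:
 f(y) = C1/sin(y)^(2/7)


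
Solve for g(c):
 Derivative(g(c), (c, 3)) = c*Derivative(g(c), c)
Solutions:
 g(c) = C1 + Integral(C2*airyai(c) + C3*airybi(c), c)


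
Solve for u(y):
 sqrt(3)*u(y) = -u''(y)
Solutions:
 u(y) = C1*sin(3^(1/4)*y) + C2*cos(3^(1/4)*y)


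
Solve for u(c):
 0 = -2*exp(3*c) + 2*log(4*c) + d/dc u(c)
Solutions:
 u(c) = C1 - 2*c*log(c) + 2*c*(1 - 2*log(2)) + 2*exp(3*c)/3


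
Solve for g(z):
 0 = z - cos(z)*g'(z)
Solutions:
 g(z) = C1 + Integral(z/cos(z), z)


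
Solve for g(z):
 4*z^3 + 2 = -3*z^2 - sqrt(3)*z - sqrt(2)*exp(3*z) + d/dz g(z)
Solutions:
 g(z) = C1 + z^4 + z^3 + sqrt(3)*z^2/2 + 2*z + sqrt(2)*exp(3*z)/3


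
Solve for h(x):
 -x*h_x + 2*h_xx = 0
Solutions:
 h(x) = C1 + C2*erfi(x/2)


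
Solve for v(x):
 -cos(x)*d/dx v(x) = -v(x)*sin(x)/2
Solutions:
 v(x) = C1/sqrt(cos(x))


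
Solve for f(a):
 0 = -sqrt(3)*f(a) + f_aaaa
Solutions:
 f(a) = C1*exp(-3^(1/8)*a) + C2*exp(3^(1/8)*a) + C3*sin(3^(1/8)*a) + C4*cos(3^(1/8)*a)


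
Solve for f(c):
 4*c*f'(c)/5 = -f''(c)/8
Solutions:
 f(c) = C1 + C2*erf(4*sqrt(5)*c/5)


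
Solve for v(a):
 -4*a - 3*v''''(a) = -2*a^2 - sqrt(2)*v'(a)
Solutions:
 v(a) = C1 + C4*exp(2^(1/6)*3^(2/3)*a/3) - sqrt(2)*a^3/3 + sqrt(2)*a^2 + (C2*sin(6^(1/6)*a/2) + C3*cos(6^(1/6)*a/2))*exp(-2^(1/6)*3^(2/3)*a/6)


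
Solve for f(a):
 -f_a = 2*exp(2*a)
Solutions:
 f(a) = C1 - exp(2*a)


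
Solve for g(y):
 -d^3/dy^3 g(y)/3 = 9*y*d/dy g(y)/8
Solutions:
 g(y) = C1 + Integral(C2*airyai(-3*y/2) + C3*airybi(-3*y/2), y)


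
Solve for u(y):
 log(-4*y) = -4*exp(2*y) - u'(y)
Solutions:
 u(y) = C1 - y*log(-y) + y*(1 - 2*log(2)) - 2*exp(2*y)


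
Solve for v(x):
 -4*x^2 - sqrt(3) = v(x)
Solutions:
 v(x) = -4*x^2 - sqrt(3)


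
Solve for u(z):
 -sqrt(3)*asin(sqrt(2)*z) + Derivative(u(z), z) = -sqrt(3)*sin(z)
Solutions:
 u(z) = C1 + sqrt(3)*(z*asin(sqrt(2)*z) + sqrt(2)*sqrt(1 - 2*z^2)/2) + sqrt(3)*cos(z)


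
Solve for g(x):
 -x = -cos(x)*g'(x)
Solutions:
 g(x) = C1 + Integral(x/cos(x), x)


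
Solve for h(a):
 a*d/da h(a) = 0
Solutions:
 h(a) = C1


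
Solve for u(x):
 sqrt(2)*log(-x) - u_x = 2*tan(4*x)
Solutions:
 u(x) = C1 + sqrt(2)*x*(log(-x) - 1) + log(cos(4*x))/2


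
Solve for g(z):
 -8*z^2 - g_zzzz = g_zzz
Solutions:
 g(z) = C1 + C2*z + C3*z^2 + C4*exp(-z) - 2*z^5/15 + 2*z^4/3 - 8*z^3/3


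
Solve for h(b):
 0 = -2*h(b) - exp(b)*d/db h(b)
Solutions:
 h(b) = C1*exp(2*exp(-b))


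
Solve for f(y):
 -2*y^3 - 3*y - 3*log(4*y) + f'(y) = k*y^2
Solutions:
 f(y) = C1 + k*y^3/3 + y^4/2 + 3*y^2/2 + 3*y*log(y) - 3*y + y*log(64)


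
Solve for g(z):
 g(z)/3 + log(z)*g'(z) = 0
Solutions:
 g(z) = C1*exp(-li(z)/3)


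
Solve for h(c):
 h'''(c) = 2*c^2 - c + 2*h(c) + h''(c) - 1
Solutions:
 h(c) = C1*exp(c*(-(3*sqrt(87) + 28)^(1/3) - 1/(3*sqrt(87) + 28)^(1/3) + 2)/6)*sin(sqrt(3)*c*(-(3*sqrt(87) + 28)^(1/3) + (3*sqrt(87) + 28)^(-1/3))/6) + C2*exp(c*(-(3*sqrt(87) + 28)^(1/3) - 1/(3*sqrt(87) + 28)^(1/3) + 2)/6)*cos(sqrt(3)*c*(-(3*sqrt(87) + 28)^(1/3) + (3*sqrt(87) + 28)^(-1/3))/6) + C3*exp(c*((3*sqrt(87) + 28)^(-1/3) + 1 + (3*sqrt(87) + 28)^(1/3))/3) - c^2 + c/2 + 3/2


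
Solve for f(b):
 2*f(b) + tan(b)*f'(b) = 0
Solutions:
 f(b) = C1/sin(b)^2


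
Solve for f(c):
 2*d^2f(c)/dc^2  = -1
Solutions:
 f(c) = C1 + C2*c - c^2/4


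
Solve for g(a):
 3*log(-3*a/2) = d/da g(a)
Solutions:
 g(a) = C1 + 3*a*log(-a) + 3*a*(-1 - log(2) + log(3))


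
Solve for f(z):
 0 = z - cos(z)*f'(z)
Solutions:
 f(z) = C1 + Integral(z/cos(z), z)


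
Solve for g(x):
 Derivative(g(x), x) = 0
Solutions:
 g(x) = C1


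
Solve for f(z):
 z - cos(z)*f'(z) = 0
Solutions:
 f(z) = C1 + Integral(z/cos(z), z)


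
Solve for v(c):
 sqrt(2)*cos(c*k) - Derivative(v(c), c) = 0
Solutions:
 v(c) = C1 + sqrt(2)*sin(c*k)/k


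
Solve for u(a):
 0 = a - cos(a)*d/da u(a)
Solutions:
 u(a) = C1 + Integral(a/cos(a), a)


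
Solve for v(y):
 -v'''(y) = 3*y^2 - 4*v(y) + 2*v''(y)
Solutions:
 v(y) = C1*exp(-y*(2*2^(2/3)/(3*sqrt(57) + 23)^(1/3) + 4 + 2^(1/3)*(3*sqrt(57) + 23)^(1/3))/6)*sin(2^(1/3)*sqrt(3)*y*(-(3*sqrt(57) + 23)^(1/3) + 2*2^(1/3)/(3*sqrt(57) + 23)^(1/3))/6) + C2*exp(-y*(2*2^(2/3)/(3*sqrt(57) + 23)^(1/3) + 4 + 2^(1/3)*(3*sqrt(57) + 23)^(1/3))/6)*cos(2^(1/3)*sqrt(3)*y*(-(3*sqrt(57) + 23)^(1/3) + 2*2^(1/3)/(3*sqrt(57) + 23)^(1/3))/6) + C3*exp(y*(-2 + 2*2^(2/3)/(3*sqrt(57) + 23)^(1/3) + 2^(1/3)*(3*sqrt(57) + 23)^(1/3))/3) + 3*y^2/4 + 3/4


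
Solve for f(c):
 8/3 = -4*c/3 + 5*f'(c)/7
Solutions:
 f(c) = C1 + 14*c^2/15 + 56*c/15


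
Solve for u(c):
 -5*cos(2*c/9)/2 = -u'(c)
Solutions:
 u(c) = C1 + 45*sin(2*c/9)/4


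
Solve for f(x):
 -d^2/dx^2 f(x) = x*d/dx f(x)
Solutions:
 f(x) = C1 + C2*erf(sqrt(2)*x/2)


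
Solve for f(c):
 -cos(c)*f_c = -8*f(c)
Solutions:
 f(c) = C1*(sin(c)^4 + 4*sin(c)^3 + 6*sin(c)^2 + 4*sin(c) + 1)/(sin(c)^4 - 4*sin(c)^3 + 6*sin(c)^2 - 4*sin(c) + 1)


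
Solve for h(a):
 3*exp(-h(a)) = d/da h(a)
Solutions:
 h(a) = log(C1 + 3*a)


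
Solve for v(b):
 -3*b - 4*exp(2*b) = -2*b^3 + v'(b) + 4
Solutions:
 v(b) = C1 + b^4/2 - 3*b^2/2 - 4*b - 2*exp(2*b)


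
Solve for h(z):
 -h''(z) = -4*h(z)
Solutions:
 h(z) = C1*exp(-2*z) + C2*exp(2*z)


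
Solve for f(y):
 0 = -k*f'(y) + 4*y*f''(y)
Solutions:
 f(y) = C1 + y^(re(k)/4 + 1)*(C2*sin(log(y)*Abs(im(k))/4) + C3*cos(log(y)*im(k)/4))


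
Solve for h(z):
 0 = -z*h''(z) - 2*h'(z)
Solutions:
 h(z) = C1 + C2/z


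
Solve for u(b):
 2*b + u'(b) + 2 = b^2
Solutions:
 u(b) = C1 + b^3/3 - b^2 - 2*b


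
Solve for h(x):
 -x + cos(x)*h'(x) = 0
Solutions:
 h(x) = C1 + Integral(x/cos(x), x)


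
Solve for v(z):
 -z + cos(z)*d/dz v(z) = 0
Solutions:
 v(z) = C1 + Integral(z/cos(z), z)


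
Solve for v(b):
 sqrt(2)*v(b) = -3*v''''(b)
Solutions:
 v(b) = (C1*sin(2^(5/8)*3^(3/4)*b/6) + C2*cos(2^(5/8)*3^(3/4)*b/6))*exp(-2^(5/8)*3^(3/4)*b/6) + (C3*sin(2^(5/8)*3^(3/4)*b/6) + C4*cos(2^(5/8)*3^(3/4)*b/6))*exp(2^(5/8)*3^(3/4)*b/6)


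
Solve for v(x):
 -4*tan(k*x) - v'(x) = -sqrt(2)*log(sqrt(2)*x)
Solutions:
 v(x) = C1 + sqrt(2)*x*(log(x) - 1) + sqrt(2)*x*log(2)/2 - 4*Piecewise((-log(cos(k*x))/k, Ne(k, 0)), (0, True))


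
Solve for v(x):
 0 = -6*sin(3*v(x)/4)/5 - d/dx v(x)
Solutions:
 6*x/5 + 2*log(cos(3*v(x)/4) - 1)/3 - 2*log(cos(3*v(x)/4) + 1)/3 = C1


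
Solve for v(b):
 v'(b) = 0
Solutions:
 v(b) = C1


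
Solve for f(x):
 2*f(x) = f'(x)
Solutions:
 f(x) = C1*exp(2*x)


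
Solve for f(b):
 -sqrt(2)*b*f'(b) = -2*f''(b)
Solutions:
 f(b) = C1 + C2*erfi(2^(1/4)*b/2)


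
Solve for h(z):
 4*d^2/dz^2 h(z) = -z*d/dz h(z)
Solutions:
 h(z) = C1 + C2*erf(sqrt(2)*z/4)


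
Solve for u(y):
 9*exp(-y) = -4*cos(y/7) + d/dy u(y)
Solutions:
 u(y) = C1 + 28*sin(y/7) - 9*exp(-y)


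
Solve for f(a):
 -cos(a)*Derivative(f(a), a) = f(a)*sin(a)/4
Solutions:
 f(a) = C1*cos(a)^(1/4)


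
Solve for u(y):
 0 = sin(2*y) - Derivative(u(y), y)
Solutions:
 u(y) = C1 - cos(2*y)/2


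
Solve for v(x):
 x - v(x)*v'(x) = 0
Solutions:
 v(x) = -sqrt(C1 + x^2)
 v(x) = sqrt(C1 + x^2)


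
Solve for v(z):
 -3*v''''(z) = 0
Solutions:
 v(z) = C1 + C2*z + C3*z^2 + C4*z^3


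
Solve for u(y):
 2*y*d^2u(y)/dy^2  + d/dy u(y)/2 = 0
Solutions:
 u(y) = C1 + C2*y^(3/4)


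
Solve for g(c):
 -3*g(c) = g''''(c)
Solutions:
 g(c) = (C1*sin(sqrt(2)*3^(1/4)*c/2) + C2*cos(sqrt(2)*3^(1/4)*c/2))*exp(-sqrt(2)*3^(1/4)*c/2) + (C3*sin(sqrt(2)*3^(1/4)*c/2) + C4*cos(sqrt(2)*3^(1/4)*c/2))*exp(sqrt(2)*3^(1/4)*c/2)


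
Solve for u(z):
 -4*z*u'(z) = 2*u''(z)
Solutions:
 u(z) = C1 + C2*erf(z)


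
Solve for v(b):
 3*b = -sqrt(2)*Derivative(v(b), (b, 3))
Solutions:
 v(b) = C1 + C2*b + C3*b^2 - sqrt(2)*b^4/16


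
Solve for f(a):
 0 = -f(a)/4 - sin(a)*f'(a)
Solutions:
 f(a) = C1*(cos(a) + 1)^(1/8)/(cos(a) - 1)^(1/8)


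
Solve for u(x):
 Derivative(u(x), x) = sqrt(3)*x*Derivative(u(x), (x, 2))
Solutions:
 u(x) = C1 + C2*x^(sqrt(3)/3 + 1)


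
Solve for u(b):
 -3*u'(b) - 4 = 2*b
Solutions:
 u(b) = C1 - b^2/3 - 4*b/3


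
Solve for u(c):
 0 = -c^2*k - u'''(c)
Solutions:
 u(c) = C1 + C2*c + C3*c^2 - c^5*k/60


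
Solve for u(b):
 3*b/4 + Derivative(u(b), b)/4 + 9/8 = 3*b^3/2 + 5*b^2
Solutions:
 u(b) = C1 + 3*b^4/2 + 20*b^3/3 - 3*b^2/2 - 9*b/2


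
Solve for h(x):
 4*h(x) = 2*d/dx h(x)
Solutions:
 h(x) = C1*exp(2*x)


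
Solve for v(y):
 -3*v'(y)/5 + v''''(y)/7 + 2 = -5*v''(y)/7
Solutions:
 v(y) = C1 + C2*exp(-y*(-50*90^(1/3)/(189 + sqrt(73221))^(1/3) + 300^(1/3)*(189 + sqrt(73221))^(1/3))/60)*sin(10^(1/3)*3^(1/6)*y*(150/(189 + sqrt(73221))^(1/3) + 10^(1/3)*3^(2/3)*(189 + sqrt(73221))^(1/3))/60) + C3*exp(-y*(-50*90^(1/3)/(189 + sqrt(73221))^(1/3) + 300^(1/3)*(189 + sqrt(73221))^(1/3))/60)*cos(10^(1/3)*3^(1/6)*y*(150/(189 + sqrt(73221))^(1/3) + 10^(1/3)*3^(2/3)*(189 + sqrt(73221))^(1/3))/60) + C4*exp(y*(-50*90^(1/3)/(189 + sqrt(73221))^(1/3) + 300^(1/3)*(189 + sqrt(73221))^(1/3))/30) + 10*y/3


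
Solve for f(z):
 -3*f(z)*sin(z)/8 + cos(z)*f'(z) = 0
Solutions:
 f(z) = C1/cos(z)^(3/8)


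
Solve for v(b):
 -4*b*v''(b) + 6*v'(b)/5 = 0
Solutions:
 v(b) = C1 + C2*b^(13/10)


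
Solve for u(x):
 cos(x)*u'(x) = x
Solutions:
 u(x) = C1 + Integral(x/cos(x), x)


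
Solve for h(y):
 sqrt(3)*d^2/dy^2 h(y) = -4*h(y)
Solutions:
 h(y) = C1*sin(2*3^(3/4)*y/3) + C2*cos(2*3^(3/4)*y/3)


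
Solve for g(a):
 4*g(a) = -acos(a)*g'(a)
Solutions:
 g(a) = C1*exp(-4*Integral(1/acos(a), a))


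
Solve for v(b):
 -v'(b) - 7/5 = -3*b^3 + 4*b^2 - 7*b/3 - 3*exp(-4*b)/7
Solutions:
 v(b) = C1 + 3*b^4/4 - 4*b^3/3 + 7*b^2/6 - 7*b/5 - 3*exp(-4*b)/28


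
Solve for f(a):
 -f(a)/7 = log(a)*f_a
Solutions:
 f(a) = C1*exp(-li(a)/7)


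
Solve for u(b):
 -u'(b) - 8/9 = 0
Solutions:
 u(b) = C1 - 8*b/9


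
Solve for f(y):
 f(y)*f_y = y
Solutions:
 f(y) = -sqrt(C1 + y^2)
 f(y) = sqrt(C1 + y^2)


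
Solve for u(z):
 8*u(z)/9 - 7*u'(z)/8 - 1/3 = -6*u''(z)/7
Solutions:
 u(z) = (C1*sin(sqrt(64407)*z/288) + C2*cos(sqrt(64407)*z/288))*exp(49*z/96) + 3/8


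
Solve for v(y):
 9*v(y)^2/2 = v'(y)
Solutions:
 v(y) = -2/(C1 + 9*y)


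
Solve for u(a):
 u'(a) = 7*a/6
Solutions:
 u(a) = C1 + 7*a^2/12


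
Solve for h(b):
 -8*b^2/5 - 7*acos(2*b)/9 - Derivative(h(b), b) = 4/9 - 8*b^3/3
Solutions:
 h(b) = C1 + 2*b^4/3 - 8*b^3/15 - 7*b*acos(2*b)/9 - 4*b/9 + 7*sqrt(1 - 4*b^2)/18


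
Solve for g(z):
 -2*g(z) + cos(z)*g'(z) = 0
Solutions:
 g(z) = C1*(sin(z) + 1)/(sin(z) - 1)


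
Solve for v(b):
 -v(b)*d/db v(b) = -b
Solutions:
 v(b) = -sqrt(C1 + b^2)
 v(b) = sqrt(C1 + b^2)


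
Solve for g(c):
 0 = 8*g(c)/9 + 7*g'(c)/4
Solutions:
 g(c) = C1*exp(-32*c/63)


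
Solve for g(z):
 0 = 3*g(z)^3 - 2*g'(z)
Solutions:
 g(z) = -sqrt(-1/(C1 + 3*z))
 g(z) = sqrt(-1/(C1 + 3*z))


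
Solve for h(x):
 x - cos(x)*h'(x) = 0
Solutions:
 h(x) = C1 + Integral(x/cos(x), x)


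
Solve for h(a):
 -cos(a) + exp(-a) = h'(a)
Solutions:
 h(a) = C1 - sin(a) - exp(-a)


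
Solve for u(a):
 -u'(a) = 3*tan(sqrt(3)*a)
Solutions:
 u(a) = C1 + sqrt(3)*log(cos(sqrt(3)*a))


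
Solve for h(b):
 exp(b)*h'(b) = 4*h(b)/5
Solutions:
 h(b) = C1*exp(-4*exp(-b)/5)


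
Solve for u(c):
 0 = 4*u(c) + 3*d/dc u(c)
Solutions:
 u(c) = C1*exp(-4*c/3)


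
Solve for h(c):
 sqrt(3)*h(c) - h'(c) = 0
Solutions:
 h(c) = C1*exp(sqrt(3)*c)


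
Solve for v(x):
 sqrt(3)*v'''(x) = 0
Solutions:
 v(x) = C1 + C2*x + C3*x^2


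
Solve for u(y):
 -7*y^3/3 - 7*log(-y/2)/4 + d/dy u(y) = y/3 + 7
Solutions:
 u(y) = C1 + 7*y^4/12 + y^2/6 + 7*y*log(-y)/4 + 7*y*(3 - log(2))/4


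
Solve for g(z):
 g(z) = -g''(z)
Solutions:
 g(z) = C1*sin(z) + C2*cos(z)


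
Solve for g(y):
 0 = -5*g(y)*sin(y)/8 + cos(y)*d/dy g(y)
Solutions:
 g(y) = C1/cos(y)^(5/8)


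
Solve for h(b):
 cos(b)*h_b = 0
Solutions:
 h(b) = C1


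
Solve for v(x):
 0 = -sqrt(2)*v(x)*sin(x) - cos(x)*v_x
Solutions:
 v(x) = C1*cos(x)^(sqrt(2))


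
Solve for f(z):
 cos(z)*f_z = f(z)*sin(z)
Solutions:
 f(z) = C1/cos(z)


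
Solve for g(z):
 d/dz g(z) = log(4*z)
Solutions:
 g(z) = C1 + z*log(z) - z + z*log(4)


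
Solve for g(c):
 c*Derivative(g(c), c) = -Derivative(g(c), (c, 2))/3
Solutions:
 g(c) = C1 + C2*erf(sqrt(6)*c/2)


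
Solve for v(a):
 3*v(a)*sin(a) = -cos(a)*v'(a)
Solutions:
 v(a) = C1*cos(a)^3


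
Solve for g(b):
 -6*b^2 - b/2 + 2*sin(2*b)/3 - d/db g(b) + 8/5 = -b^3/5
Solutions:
 g(b) = C1 + b^4/20 - 2*b^3 - b^2/4 + 8*b/5 - cos(2*b)/3


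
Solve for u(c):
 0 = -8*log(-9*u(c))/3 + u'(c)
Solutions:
 -3*Integral(1/(log(-_y) + 2*log(3)), (_y, u(c)))/8 = C1 - c


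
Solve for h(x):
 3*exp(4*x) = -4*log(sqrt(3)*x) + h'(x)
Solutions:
 h(x) = C1 + 4*x*log(x) + 2*x*(-2 + log(3)) + 3*exp(4*x)/4


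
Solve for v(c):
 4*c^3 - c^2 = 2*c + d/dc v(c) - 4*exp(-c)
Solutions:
 v(c) = C1 + c^4 - c^3/3 - c^2 - 4*exp(-c)


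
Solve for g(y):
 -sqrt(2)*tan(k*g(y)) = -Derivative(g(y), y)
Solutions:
 g(y) = Piecewise((-asin(exp(C1*k + sqrt(2)*k*y))/k + pi/k, Ne(k, 0)), (nan, True))
 g(y) = Piecewise((asin(exp(C1*k + sqrt(2)*k*y))/k, Ne(k, 0)), (nan, True))


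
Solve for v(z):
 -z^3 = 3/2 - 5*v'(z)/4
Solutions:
 v(z) = C1 + z^4/5 + 6*z/5


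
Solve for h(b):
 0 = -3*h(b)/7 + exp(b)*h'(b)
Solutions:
 h(b) = C1*exp(-3*exp(-b)/7)


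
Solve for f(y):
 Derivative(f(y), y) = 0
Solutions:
 f(y) = C1


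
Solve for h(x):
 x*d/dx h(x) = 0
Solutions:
 h(x) = C1


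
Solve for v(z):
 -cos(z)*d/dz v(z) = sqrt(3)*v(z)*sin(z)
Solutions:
 v(z) = C1*cos(z)^(sqrt(3))


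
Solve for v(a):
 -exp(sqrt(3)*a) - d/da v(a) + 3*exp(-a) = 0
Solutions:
 v(a) = C1 - sqrt(3)*exp(sqrt(3)*a)/3 - 3*exp(-a)


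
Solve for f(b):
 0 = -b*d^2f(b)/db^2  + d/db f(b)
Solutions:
 f(b) = C1 + C2*b^2


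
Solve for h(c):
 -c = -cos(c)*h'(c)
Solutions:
 h(c) = C1 + Integral(c/cos(c), c)


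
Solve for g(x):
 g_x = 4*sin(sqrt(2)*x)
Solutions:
 g(x) = C1 - 2*sqrt(2)*cos(sqrt(2)*x)


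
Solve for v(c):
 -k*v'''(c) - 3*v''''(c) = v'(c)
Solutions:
 v(c) = C1 + C2*exp(-c*(2*2^(1/3)*k^2/(2*k^3 + sqrt(-4*k^6 + (2*k^3 + 243)^2) + 243)^(1/3) + 2*k + 2^(2/3)*(2*k^3 + sqrt(-4*k^6 + (2*k^3 + 243)^2) + 243)^(1/3))/18) + C3*exp(c*(-8*2^(1/3)*k^2/((-1 + sqrt(3)*I)*(2*k^3 + sqrt(-4*k^6 + (2*k^3 + 243)^2) + 243)^(1/3)) - 4*k + 2^(2/3)*(2*k^3 + sqrt(-4*k^6 + (2*k^3 + 243)^2) + 243)^(1/3) - 2^(2/3)*sqrt(3)*I*(2*k^3 + sqrt(-4*k^6 + (2*k^3 + 243)^2) + 243)^(1/3))/36) + C4*exp(c*(8*2^(1/3)*k^2/((1 + sqrt(3)*I)*(2*k^3 + sqrt(-4*k^6 + (2*k^3 + 243)^2) + 243)^(1/3)) - 4*k + 2^(2/3)*(2*k^3 + sqrt(-4*k^6 + (2*k^3 + 243)^2) + 243)^(1/3) + 2^(2/3)*sqrt(3)*I*(2*k^3 + sqrt(-4*k^6 + (2*k^3 + 243)^2) + 243)^(1/3))/36)


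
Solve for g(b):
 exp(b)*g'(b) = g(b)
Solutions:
 g(b) = C1*exp(-exp(-b))


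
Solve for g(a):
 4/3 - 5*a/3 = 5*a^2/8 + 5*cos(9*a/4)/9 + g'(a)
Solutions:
 g(a) = C1 - 5*a^3/24 - 5*a^2/6 + 4*a/3 - 20*sin(9*a/4)/81


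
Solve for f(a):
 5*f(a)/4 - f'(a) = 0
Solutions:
 f(a) = C1*exp(5*a/4)


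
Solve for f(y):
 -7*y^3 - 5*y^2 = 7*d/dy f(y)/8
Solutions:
 f(y) = C1 - 2*y^4 - 40*y^3/21


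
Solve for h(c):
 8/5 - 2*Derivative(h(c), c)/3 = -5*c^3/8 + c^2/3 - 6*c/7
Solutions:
 h(c) = C1 + 15*c^4/64 - c^3/6 + 9*c^2/14 + 12*c/5


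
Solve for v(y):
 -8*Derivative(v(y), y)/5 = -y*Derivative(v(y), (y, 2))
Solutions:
 v(y) = C1 + C2*y^(13/5)


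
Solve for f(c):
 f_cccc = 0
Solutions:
 f(c) = C1 + C2*c + C3*c^2 + C4*c^3


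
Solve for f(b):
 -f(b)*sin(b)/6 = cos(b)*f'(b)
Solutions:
 f(b) = C1*cos(b)^(1/6)


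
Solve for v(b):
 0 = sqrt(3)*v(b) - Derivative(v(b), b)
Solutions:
 v(b) = C1*exp(sqrt(3)*b)


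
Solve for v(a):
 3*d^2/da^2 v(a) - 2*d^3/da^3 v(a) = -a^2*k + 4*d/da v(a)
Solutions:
 v(a) = C1 + a^3*k/12 + 3*a^2*k/16 + a*k/32 + (C2*sin(sqrt(23)*a/4) + C3*cos(sqrt(23)*a/4))*exp(3*a/4)


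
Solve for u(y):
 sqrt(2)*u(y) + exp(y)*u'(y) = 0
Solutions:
 u(y) = C1*exp(sqrt(2)*exp(-y))


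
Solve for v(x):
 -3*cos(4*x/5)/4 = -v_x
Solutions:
 v(x) = C1 + 15*sin(4*x/5)/16


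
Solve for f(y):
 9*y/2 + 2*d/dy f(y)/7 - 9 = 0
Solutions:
 f(y) = C1 - 63*y^2/8 + 63*y/2


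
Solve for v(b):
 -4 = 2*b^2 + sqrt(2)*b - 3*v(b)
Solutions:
 v(b) = 2*b^2/3 + sqrt(2)*b/3 + 4/3


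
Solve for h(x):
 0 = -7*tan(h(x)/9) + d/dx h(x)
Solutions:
 h(x) = -9*asin(C1*exp(7*x/9)) + 9*pi
 h(x) = 9*asin(C1*exp(7*x/9))


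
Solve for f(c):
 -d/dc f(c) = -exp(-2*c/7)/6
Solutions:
 f(c) = C1 - 7*exp(-2*c/7)/12


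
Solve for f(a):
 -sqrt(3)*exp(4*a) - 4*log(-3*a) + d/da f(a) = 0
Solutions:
 f(a) = C1 + 4*a*log(-a) + 4*a*(-1 + log(3)) + sqrt(3)*exp(4*a)/4


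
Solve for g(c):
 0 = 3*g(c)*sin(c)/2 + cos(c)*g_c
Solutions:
 g(c) = C1*cos(c)^(3/2)


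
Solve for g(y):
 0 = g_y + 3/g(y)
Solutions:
 g(y) = -sqrt(C1 - 6*y)
 g(y) = sqrt(C1 - 6*y)


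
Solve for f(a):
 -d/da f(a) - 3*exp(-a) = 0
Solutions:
 f(a) = C1 + 3*exp(-a)


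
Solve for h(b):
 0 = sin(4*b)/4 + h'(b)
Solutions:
 h(b) = C1 + cos(4*b)/16


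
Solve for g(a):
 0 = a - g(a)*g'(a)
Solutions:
 g(a) = -sqrt(C1 + a^2)
 g(a) = sqrt(C1 + a^2)


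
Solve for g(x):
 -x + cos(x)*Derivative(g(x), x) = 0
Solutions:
 g(x) = C1 + Integral(x/cos(x), x)


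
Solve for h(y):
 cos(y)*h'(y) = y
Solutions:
 h(y) = C1 + Integral(y/cos(y), y)


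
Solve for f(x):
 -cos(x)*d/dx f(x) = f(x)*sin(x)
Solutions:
 f(x) = C1*cos(x)


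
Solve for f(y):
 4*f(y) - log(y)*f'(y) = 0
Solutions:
 f(y) = C1*exp(4*li(y))


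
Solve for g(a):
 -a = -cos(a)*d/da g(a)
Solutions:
 g(a) = C1 + Integral(a/cos(a), a)


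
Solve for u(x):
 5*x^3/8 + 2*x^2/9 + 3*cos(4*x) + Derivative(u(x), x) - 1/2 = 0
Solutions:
 u(x) = C1 - 5*x^4/32 - 2*x^3/27 + x/2 - 3*sin(4*x)/4


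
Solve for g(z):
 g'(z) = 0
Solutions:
 g(z) = C1


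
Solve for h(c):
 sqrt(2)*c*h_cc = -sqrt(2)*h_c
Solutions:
 h(c) = C1 + C2*log(c)


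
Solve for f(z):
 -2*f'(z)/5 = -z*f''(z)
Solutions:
 f(z) = C1 + C2*z^(7/5)


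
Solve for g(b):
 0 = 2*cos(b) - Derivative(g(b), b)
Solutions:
 g(b) = C1 + 2*sin(b)


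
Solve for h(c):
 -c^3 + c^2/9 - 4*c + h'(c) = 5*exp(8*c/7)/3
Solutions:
 h(c) = C1 + c^4/4 - c^3/27 + 2*c^2 + 35*exp(8*c/7)/24


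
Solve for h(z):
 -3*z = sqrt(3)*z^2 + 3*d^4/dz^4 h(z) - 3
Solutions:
 h(z) = C1 + C2*z + C3*z^2 + C4*z^3 - sqrt(3)*z^6/1080 - z^5/120 + z^4/24


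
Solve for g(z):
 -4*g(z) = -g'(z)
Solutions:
 g(z) = C1*exp(4*z)


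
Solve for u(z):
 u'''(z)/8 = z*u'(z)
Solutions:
 u(z) = C1 + Integral(C2*airyai(2*z) + C3*airybi(2*z), z)


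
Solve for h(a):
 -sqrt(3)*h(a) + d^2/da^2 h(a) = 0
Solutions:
 h(a) = C1*exp(-3^(1/4)*a) + C2*exp(3^(1/4)*a)


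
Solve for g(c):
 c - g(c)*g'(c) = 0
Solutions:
 g(c) = -sqrt(C1 + c^2)
 g(c) = sqrt(C1 + c^2)


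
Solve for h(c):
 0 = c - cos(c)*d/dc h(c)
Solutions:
 h(c) = C1 + Integral(c/cos(c), c)


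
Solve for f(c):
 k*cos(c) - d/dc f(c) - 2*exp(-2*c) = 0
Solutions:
 f(c) = C1 + k*sin(c) + exp(-2*c)


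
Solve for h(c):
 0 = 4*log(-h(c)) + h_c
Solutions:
 -li(-h(c)) = C1 - 4*c


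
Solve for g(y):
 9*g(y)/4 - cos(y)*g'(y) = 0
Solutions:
 g(y) = C1*(sin(y) + 1)^(9/8)/(sin(y) - 1)^(9/8)


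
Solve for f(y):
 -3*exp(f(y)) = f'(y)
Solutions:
 f(y) = log(1/(C1 + 3*y))


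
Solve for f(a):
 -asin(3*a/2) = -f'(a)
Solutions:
 f(a) = C1 + a*asin(3*a/2) + sqrt(4 - 9*a^2)/3


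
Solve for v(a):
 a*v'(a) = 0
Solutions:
 v(a) = C1


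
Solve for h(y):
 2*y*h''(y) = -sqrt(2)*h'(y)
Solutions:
 h(y) = C1 + C2*y^(1 - sqrt(2)/2)


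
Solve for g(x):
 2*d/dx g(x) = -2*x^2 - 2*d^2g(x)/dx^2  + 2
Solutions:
 g(x) = C1 + C2*exp(-x) - x^3/3 + x^2 - x


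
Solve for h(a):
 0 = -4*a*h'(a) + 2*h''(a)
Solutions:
 h(a) = C1 + C2*erfi(a)


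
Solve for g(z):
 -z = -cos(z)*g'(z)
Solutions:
 g(z) = C1 + Integral(z/cos(z), z)


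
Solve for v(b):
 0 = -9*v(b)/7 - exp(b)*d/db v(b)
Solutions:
 v(b) = C1*exp(9*exp(-b)/7)


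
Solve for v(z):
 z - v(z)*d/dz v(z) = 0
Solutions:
 v(z) = -sqrt(C1 + z^2)
 v(z) = sqrt(C1 + z^2)


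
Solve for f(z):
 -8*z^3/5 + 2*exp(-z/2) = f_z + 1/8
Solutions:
 f(z) = C1 - 2*z^4/5 - z/8 - 4*exp(-z/2)


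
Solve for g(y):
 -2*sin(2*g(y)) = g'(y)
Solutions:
 g(y) = pi - acos((-C1 - exp(8*y))/(C1 - exp(8*y)))/2
 g(y) = acos((-C1 - exp(8*y))/(C1 - exp(8*y)))/2


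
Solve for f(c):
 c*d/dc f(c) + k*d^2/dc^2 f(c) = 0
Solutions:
 f(c) = C1 + C2*sqrt(k)*erf(sqrt(2)*c*sqrt(1/k)/2)


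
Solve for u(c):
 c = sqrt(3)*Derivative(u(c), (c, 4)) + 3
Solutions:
 u(c) = C1 + C2*c + C3*c^2 + C4*c^3 + sqrt(3)*c^5/360 - sqrt(3)*c^4/24


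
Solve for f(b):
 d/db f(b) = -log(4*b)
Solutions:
 f(b) = C1 - b*log(b) - b*log(4) + b


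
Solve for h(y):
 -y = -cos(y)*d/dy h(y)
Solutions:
 h(y) = C1 + Integral(y/cos(y), y)


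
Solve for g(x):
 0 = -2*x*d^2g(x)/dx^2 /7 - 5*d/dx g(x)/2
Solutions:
 g(x) = C1 + C2/x^(31/4)


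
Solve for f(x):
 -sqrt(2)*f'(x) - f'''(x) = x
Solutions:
 f(x) = C1 + C2*sin(2^(1/4)*x) + C3*cos(2^(1/4)*x) - sqrt(2)*x^2/4


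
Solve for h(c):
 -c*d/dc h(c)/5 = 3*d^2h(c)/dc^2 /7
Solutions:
 h(c) = C1 + C2*erf(sqrt(210)*c/30)


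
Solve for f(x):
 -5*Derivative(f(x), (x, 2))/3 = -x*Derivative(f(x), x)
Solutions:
 f(x) = C1 + C2*erfi(sqrt(30)*x/10)


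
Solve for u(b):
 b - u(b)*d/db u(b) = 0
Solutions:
 u(b) = -sqrt(C1 + b^2)
 u(b) = sqrt(C1 + b^2)


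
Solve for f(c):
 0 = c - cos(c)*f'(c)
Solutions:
 f(c) = C1 + Integral(c/cos(c), c)


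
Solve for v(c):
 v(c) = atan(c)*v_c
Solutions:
 v(c) = C1*exp(Integral(1/atan(c), c))


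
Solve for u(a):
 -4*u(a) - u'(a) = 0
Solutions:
 u(a) = C1*exp(-4*a)


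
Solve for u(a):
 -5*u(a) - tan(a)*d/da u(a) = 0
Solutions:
 u(a) = C1/sin(a)^5


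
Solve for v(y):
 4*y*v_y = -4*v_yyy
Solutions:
 v(y) = C1 + Integral(C2*airyai(-y) + C3*airybi(-y), y)


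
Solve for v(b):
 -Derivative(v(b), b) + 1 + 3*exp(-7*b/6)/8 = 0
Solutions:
 v(b) = C1 + b - 9*exp(-7*b/6)/28


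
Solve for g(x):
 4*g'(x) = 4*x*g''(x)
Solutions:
 g(x) = C1 + C2*x^2


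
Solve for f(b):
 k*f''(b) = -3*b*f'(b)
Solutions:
 f(b) = C1 + C2*sqrt(k)*erf(sqrt(6)*b*sqrt(1/k)/2)


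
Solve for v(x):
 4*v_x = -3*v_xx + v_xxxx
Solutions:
 v(x) = C1 + C2*exp(-x*((sqrt(3) + 2)^(-1/3) + (sqrt(3) + 2)^(1/3))/2)*sin(sqrt(3)*x*(-(sqrt(3) + 2)^(1/3) + (sqrt(3) + 2)^(-1/3))/2) + C3*exp(-x*((sqrt(3) + 2)^(-1/3) + (sqrt(3) + 2)^(1/3))/2)*cos(sqrt(3)*x*(-(sqrt(3) + 2)^(1/3) + (sqrt(3) + 2)^(-1/3))/2) + C4*exp(x*((sqrt(3) + 2)^(-1/3) + (sqrt(3) + 2)^(1/3)))


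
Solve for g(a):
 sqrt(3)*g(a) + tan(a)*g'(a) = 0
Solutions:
 g(a) = C1/sin(a)^(sqrt(3))


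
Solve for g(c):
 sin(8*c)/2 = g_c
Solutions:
 g(c) = C1 - cos(8*c)/16


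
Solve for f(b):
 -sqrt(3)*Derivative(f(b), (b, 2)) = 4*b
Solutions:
 f(b) = C1 + C2*b - 2*sqrt(3)*b^3/9


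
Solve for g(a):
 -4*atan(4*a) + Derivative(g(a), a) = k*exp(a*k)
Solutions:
 g(a) = C1 + 4*a*atan(4*a) + k*Piecewise((exp(a*k)/k, Ne(k, 0)), (a, True)) - log(16*a^2 + 1)/2


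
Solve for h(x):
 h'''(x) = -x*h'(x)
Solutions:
 h(x) = C1 + Integral(C2*airyai(-x) + C3*airybi(-x), x)


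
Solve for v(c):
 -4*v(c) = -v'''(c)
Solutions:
 v(c) = C3*exp(2^(2/3)*c) + (C1*sin(2^(2/3)*sqrt(3)*c/2) + C2*cos(2^(2/3)*sqrt(3)*c/2))*exp(-2^(2/3)*c/2)


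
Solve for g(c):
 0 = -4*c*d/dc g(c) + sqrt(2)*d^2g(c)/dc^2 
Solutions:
 g(c) = C1 + C2*erfi(2^(1/4)*c)


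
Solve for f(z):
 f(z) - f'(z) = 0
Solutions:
 f(z) = C1*exp(z)


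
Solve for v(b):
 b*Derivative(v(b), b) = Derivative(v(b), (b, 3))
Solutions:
 v(b) = C1 + Integral(C2*airyai(b) + C3*airybi(b), b)


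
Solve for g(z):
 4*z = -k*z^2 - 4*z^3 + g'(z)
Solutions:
 g(z) = C1 + k*z^3/3 + z^4 + 2*z^2


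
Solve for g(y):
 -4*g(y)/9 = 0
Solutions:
 g(y) = 0


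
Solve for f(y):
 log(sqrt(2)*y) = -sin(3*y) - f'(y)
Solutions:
 f(y) = C1 - y*log(y) - y*log(2)/2 + y + cos(3*y)/3


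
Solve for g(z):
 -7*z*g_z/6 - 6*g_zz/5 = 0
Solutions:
 g(z) = C1 + C2*erf(sqrt(70)*z/12)


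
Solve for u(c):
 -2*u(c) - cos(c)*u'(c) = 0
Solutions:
 u(c) = C1*(sin(c) - 1)/(sin(c) + 1)


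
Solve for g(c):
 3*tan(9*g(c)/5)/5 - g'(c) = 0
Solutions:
 g(c) = -5*asin(C1*exp(27*c/25))/9 + 5*pi/9
 g(c) = 5*asin(C1*exp(27*c/25))/9


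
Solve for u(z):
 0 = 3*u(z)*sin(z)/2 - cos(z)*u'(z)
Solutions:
 u(z) = C1/cos(z)^(3/2)


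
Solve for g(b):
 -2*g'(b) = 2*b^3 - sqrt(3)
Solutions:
 g(b) = C1 - b^4/4 + sqrt(3)*b/2


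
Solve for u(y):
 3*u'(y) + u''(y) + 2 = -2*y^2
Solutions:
 u(y) = C1 + C2*exp(-3*y) - 2*y^3/9 + 2*y^2/9 - 22*y/27


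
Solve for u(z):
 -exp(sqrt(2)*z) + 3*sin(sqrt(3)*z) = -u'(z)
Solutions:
 u(z) = C1 + sqrt(2)*exp(sqrt(2)*z)/2 + sqrt(3)*cos(sqrt(3)*z)


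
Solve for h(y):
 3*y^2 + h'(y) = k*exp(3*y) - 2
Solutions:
 h(y) = C1 + k*exp(3*y)/3 - y^3 - 2*y


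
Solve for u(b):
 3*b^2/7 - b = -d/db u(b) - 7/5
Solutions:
 u(b) = C1 - b^3/7 + b^2/2 - 7*b/5


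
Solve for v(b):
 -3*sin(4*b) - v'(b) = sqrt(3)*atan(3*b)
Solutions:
 v(b) = C1 - sqrt(3)*(b*atan(3*b) - log(9*b^2 + 1)/6) + 3*cos(4*b)/4


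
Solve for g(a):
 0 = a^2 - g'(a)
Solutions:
 g(a) = C1 + a^3/3


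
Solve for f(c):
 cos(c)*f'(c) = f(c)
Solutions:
 f(c) = C1*sqrt(sin(c) + 1)/sqrt(sin(c) - 1)


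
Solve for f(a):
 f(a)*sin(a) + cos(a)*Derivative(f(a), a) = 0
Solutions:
 f(a) = C1*cos(a)


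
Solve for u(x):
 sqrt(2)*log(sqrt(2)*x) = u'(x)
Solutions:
 u(x) = C1 + sqrt(2)*x*log(x) - sqrt(2)*x + sqrt(2)*x*log(2)/2


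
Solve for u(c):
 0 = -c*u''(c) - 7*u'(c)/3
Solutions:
 u(c) = C1 + C2/c^(4/3)


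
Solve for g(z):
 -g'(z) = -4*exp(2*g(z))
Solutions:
 g(z) = log(-sqrt(-1/(C1 + 4*z))) - log(2)/2
 g(z) = log(-1/(C1 + 4*z))/2 - log(2)/2


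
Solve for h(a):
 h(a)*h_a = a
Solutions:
 h(a) = -sqrt(C1 + a^2)
 h(a) = sqrt(C1 + a^2)


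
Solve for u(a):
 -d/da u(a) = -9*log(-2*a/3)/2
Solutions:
 u(a) = C1 + 9*a*log(-a)/2 + 9*a*(-log(3) - 1 + log(2))/2


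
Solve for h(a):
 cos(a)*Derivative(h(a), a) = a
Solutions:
 h(a) = C1 + Integral(a/cos(a), a)


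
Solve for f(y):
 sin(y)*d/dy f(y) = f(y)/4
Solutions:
 f(y) = C1*(cos(y) - 1)^(1/8)/(cos(y) + 1)^(1/8)


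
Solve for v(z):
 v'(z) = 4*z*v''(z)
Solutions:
 v(z) = C1 + C2*z^(5/4)


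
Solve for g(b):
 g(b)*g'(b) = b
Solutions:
 g(b) = -sqrt(C1 + b^2)
 g(b) = sqrt(C1 + b^2)


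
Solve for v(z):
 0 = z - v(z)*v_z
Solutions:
 v(z) = -sqrt(C1 + z^2)
 v(z) = sqrt(C1 + z^2)


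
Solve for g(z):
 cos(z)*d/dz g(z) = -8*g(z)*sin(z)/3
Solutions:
 g(z) = C1*cos(z)^(8/3)


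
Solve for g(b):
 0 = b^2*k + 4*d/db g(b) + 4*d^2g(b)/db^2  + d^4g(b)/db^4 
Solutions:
 g(b) = C1 + C2*exp(-6^(1/3)*b*(-(9 + sqrt(129))^(1/3) + 2*6^(1/3)/(9 + sqrt(129))^(1/3))/6)*sin(2^(1/3)*3^(1/6)*b*(2^(1/3)/(9 + sqrt(129))^(1/3) + 3^(2/3)*(9 + sqrt(129))^(1/3)/6)) + C3*exp(-6^(1/3)*b*(-(9 + sqrt(129))^(1/3) + 2*6^(1/3)/(9 + sqrt(129))^(1/3))/6)*cos(2^(1/3)*3^(1/6)*b*(2^(1/3)/(9 + sqrt(129))^(1/3) + 3^(2/3)*(9 + sqrt(129))^(1/3)/6)) + C4*exp(6^(1/3)*b*(-(9 + sqrt(129))^(1/3) + 2*6^(1/3)/(9 + sqrt(129))^(1/3))/3) - b^3*k/12 + b^2*k/4 - b*k/2


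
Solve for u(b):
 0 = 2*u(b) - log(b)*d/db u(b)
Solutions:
 u(b) = C1*exp(2*li(b))


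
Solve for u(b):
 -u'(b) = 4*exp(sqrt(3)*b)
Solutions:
 u(b) = C1 - 4*sqrt(3)*exp(sqrt(3)*b)/3


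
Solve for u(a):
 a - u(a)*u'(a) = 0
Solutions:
 u(a) = -sqrt(C1 + a^2)
 u(a) = sqrt(C1 + a^2)
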